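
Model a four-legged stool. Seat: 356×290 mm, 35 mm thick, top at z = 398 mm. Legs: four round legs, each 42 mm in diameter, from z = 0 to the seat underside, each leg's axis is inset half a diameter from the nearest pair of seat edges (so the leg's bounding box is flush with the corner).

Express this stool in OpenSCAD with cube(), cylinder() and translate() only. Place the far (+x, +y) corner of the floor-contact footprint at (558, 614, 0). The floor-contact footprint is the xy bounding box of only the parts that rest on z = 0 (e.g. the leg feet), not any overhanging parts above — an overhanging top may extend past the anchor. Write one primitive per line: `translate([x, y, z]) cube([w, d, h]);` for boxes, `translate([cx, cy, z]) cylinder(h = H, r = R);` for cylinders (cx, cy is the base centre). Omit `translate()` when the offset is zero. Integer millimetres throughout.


// leg_h = 398 - 35 = 363
translate([202, 324, 363]) cube([356, 290, 35]);
translate([223, 345, 0]) cylinder(h = 363, r = 21);
translate([537, 345, 0]) cylinder(h = 363, r = 21);
translate([223, 593, 0]) cylinder(h = 363, r = 21);
translate([537, 593, 0]) cylinder(h = 363, r = 21);


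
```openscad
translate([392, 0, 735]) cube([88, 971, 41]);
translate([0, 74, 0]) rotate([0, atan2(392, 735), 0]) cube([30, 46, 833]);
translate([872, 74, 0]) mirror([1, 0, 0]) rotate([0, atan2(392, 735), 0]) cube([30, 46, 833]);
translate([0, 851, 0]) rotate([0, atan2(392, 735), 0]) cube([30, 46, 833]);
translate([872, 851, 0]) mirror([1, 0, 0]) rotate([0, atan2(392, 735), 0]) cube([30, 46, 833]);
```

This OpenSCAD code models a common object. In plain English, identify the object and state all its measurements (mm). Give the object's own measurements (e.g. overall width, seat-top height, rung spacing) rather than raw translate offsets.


A sawhorse. A 88×971×41 mm beam (x, y, z) sits on two A-frame leg pairs. Each pair is two raked legs of 30×46 mm section (46 mm along y) splaying symmetrically in x. Each leg rises 735 mm vertically over 392 mm of horizontal reach and is 833 mm long along its own axis. Every leg's outer bottom edge rests on the floor and its outer top edge meets a bottom edge of the beam — the left legs (tilting toward +x) meet the beam's −x bottom edge, the right legs (their mirror images, tilting toward −x) meet its +x bottom edge — so the leg tops tuck under the beam, the beam's underside is 735 mm above the floor, and the feet are 872 mm apart outside-to-outside with the beam centred between them. The two leg pairs are set in 74 mm from either end of the beam.


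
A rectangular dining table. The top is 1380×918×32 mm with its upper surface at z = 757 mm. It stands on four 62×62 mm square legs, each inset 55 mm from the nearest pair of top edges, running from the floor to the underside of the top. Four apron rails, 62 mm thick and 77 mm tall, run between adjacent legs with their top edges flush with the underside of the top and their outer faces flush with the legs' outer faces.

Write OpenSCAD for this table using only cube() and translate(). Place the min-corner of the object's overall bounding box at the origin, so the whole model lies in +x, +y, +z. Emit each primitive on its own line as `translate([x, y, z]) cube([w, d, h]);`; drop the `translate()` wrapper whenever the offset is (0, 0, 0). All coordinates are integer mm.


translate([0, 0, 725]) cube([1380, 918, 32]);
translate([55, 55, 0]) cube([62, 62, 725]);
translate([1263, 55, 0]) cube([62, 62, 725]);
translate([55, 801, 0]) cube([62, 62, 725]);
translate([1263, 801, 0]) cube([62, 62, 725]);
translate([117, 55, 648]) cube([1146, 62, 77]);
translate([117, 801, 648]) cube([1146, 62, 77]);
translate([55, 117, 648]) cube([62, 684, 77]);
translate([1263, 117, 648]) cube([62, 684, 77]);


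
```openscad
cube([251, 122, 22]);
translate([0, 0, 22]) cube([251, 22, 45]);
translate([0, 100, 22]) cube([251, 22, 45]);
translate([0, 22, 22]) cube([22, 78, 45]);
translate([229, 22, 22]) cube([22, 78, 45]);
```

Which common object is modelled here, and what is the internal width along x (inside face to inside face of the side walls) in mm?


An open box. The internal width is 207 mm.

A 251×122 base slab with four walls standing on it — an open box. The base is 251 mm wide and the walls are 22 mm thick, so the internal width is 251 − 2 × 22 = 207 mm.


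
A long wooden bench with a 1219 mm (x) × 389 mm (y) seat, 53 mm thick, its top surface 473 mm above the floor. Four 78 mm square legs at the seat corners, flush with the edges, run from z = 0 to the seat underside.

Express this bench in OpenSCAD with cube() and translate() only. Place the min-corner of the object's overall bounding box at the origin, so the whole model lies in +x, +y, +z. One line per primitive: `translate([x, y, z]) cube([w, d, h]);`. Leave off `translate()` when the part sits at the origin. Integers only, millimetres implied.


translate([0, 0, 420]) cube([1219, 389, 53]);
cube([78, 78, 420]);
translate([0, 311, 0]) cube([78, 78, 420]);
translate([1141, 0, 0]) cube([78, 78, 420]);
translate([1141, 311, 0]) cube([78, 78, 420]);


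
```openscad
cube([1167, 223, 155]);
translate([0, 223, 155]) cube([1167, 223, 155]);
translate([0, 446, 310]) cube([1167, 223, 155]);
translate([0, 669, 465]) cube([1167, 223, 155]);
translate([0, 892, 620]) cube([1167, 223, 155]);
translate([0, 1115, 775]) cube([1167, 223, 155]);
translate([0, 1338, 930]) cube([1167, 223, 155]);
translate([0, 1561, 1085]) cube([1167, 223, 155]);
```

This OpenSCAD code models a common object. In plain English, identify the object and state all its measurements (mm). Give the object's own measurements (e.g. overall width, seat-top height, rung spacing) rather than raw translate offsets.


A straight staircase of 8 solid steps. Each step is 1167 mm wide (x), 223 mm deep (y, the going) and 155 mm tall (the rise). The first step rests on the floor; each subsequent step sits one going further in +y and one rise higher in +z, directly behind and above the previous step with no overlap.


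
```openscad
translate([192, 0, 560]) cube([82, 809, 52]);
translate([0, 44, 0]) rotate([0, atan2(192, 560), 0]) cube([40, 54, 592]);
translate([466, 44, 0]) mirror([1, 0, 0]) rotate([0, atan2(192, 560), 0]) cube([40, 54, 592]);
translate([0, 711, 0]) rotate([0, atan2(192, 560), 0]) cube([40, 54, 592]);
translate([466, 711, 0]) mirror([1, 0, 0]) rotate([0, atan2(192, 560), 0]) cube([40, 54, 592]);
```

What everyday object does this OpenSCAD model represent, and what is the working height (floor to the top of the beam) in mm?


A sawhorse. The overall height is 612 mm.

A beam across two mirrored pairs of raked legs — a sawhorse. The beam's underside is at z = 560 (matching the legs' vertical rise in atan2(192, 560)) and the beam is 52 mm tall, so its top is at 560 + 52 = 612 mm. The raked legs top out at the beam's underside, so that is the highest point.


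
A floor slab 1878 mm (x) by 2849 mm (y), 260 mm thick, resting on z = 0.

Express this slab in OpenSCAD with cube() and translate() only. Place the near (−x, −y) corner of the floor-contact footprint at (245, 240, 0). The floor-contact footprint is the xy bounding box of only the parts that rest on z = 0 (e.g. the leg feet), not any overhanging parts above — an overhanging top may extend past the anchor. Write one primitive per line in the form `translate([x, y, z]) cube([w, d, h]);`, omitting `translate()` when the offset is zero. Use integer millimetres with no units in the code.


translate([245, 240, 0]) cube([1878, 2849, 260]);


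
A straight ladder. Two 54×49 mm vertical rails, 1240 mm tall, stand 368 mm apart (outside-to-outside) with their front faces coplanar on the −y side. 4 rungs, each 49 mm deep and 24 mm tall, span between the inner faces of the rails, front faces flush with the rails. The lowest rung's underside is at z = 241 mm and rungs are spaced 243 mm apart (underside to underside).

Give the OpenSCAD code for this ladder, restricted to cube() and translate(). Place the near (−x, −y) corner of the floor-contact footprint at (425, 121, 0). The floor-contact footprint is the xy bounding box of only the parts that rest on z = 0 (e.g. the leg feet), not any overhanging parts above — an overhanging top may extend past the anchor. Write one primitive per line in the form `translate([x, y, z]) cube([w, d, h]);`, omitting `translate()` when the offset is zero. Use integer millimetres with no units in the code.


// rung span = 368 - 2*54 = 260
// rung[k] z = 241 + k*243
translate([425, 121, 0]) cube([54, 49, 1240]);
translate([739, 121, 0]) cube([54, 49, 1240]);
translate([479, 121, 241]) cube([260, 49, 24]);
translate([479, 121, 484]) cube([260, 49, 24]);
translate([479, 121, 727]) cube([260, 49, 24]);
translate([479, 121, 970]) cube([260, 49, 24]);


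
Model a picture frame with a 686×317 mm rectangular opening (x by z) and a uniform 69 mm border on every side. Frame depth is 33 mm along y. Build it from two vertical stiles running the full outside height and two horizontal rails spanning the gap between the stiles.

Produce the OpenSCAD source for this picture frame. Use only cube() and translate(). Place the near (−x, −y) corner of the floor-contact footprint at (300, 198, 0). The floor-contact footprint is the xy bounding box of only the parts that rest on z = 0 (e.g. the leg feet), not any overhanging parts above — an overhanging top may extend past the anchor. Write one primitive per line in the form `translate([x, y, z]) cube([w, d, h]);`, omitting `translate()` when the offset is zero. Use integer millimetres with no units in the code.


translate([300, 198, 0]) cube([69, 33, 455]);
translate([1055, 198, 0]) cube([69, 33, 455]);
translate([369, 198, 0]) cube([686, 33, 69]);
translate([369, 198, 386]) cube([686, 33, 69]);


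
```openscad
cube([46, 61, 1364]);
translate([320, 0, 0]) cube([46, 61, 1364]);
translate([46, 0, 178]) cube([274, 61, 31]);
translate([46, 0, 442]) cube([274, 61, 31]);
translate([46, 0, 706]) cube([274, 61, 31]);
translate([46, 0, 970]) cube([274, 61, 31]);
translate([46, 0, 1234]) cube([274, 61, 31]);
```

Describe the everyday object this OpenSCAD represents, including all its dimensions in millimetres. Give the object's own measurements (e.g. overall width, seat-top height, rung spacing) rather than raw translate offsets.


A straight ladder. Two 46×61 mm vertical rails, 1364 mm tall, stand 366 mm apart (outside-to-outside) with their front faces coplanar on the −y side. 5 rungs, each 61 mm deep and 31 mm tall, span between the inner faces of the rails, front faces flush with the rails. The lowest rung's underside is at z = 178 mm and rungs are spaced 264 mm apart (underside to underside).


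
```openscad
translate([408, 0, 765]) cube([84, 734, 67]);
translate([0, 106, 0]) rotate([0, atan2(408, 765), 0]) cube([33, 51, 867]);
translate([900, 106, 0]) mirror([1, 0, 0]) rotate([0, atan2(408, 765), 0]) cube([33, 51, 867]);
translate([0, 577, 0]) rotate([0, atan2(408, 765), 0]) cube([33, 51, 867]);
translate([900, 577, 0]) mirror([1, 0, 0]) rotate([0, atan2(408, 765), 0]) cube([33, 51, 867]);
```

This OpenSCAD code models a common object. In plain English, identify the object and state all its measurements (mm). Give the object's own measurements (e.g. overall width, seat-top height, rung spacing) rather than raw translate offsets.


A sawhorse. A 84×734×67 mm beam (x, y, z) sits on two A-frame leg pairs. Each pair is two raked legs of 33×51 mm section (51 mm along y) splaying symmetrically in x. Each leg rises 765 mm vertically over 408 mm of horizontal reach and is 867 mm long along its own axis. Every leg's outer bottom edge rests on the floor and its outer top edge meets a bottom edge of the beam — the left legs (tilting toward +x) meet the beam's −x bottom edge, the right legs (their mirror images, tilting toward −x) meet its +x bottom edge — so the leg tops tuck under the beam, the beam's underside is 765 mm above the floor, and the feet are 900 mm apart outside-to-outside with the beam centred between them. The two leg pairs are set in 106 mm from either end of the beam.


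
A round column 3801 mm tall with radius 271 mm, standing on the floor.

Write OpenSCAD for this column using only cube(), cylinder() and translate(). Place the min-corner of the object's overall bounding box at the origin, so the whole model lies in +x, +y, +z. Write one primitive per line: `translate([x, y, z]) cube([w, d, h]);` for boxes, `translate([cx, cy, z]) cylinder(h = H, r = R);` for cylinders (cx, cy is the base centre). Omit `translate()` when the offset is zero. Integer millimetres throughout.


translate([271, 271, 0]) cylinder(h = 3801, r = 271);


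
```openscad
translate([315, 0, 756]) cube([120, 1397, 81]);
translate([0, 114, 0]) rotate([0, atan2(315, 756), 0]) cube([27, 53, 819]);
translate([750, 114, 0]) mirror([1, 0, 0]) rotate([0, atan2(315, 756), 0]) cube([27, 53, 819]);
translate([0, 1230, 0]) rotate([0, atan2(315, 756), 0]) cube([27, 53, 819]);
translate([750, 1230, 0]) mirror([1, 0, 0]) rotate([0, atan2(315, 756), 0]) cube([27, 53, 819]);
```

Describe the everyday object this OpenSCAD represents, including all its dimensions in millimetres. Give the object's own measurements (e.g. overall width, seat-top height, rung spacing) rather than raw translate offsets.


A sawhorse. A 120×1397×81 mm beam (x, y, z) sits on two A-frame leg pairs. Each pair is two raked legs of 27×53 mm section (53 mm along y) splaying symmetrically in x. Each leg rises 756 mm vertically over 315 mm of horizontal reach and is 819 mm long along its own axis. Every leg's outer bottom edge rests on the floor and its outer top edge meets a bottom edge of the beam — the left legs (tilting toward +x) meet the beam's −x bottom edge, the right legs (their mirror images, tilting toward −x) meet its +x bottom edge — so the leg tops tuck under the beam, the beam's underside is 756 mm above the floor, and the feet are 750 mm apart outside-to-outside with the beam centred between them. The two leg pairs are set in 114 mm from either end of the beam.


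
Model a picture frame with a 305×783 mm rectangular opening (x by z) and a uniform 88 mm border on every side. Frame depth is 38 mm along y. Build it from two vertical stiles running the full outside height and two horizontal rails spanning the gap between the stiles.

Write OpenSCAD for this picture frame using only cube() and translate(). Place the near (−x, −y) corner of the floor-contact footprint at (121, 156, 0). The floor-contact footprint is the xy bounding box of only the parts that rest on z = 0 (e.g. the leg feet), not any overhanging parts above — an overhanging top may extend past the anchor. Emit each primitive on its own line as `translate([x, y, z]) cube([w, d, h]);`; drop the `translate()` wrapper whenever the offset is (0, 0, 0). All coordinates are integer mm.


translate([121, 156, 0]) cube([88, 38, 959]);
translate([514, 156, 0]) cube([88, 38, 959]);
translate([209, 156, 0]) cube([305, 38, 88]);
translate([209, 156, 871]) cube([305, 38, 88]);


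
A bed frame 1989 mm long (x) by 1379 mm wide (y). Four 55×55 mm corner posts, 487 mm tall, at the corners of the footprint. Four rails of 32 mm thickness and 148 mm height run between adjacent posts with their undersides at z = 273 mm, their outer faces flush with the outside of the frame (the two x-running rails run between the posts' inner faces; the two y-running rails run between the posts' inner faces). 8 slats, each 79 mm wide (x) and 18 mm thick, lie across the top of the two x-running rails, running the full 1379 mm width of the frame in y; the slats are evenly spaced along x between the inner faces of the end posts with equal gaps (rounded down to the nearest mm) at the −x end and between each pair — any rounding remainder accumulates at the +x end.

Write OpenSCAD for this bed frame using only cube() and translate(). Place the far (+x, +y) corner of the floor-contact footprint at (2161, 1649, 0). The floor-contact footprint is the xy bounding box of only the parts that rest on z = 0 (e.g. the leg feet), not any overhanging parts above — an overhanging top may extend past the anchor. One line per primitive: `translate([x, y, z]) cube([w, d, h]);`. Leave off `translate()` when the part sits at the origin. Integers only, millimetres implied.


// slat z = rail_z + rail_h = 273 + 148 = 421
// slat gap = ⌊(1879 − 8·79) / 9⌋ = 138
translate([172, 270, 0]) cube([55, 55, 487]);
translate([172, 1594, 0]) cube([55, 55, 487]);
translate([2106, 270, 0]) cube([55, 55, 487]);
translate([2106, 1594, 0]) cube([55, 55, 487]);
translate([227, 270, 273]) cube([1879, 32, 148]);
translate([227, 1617, 273]) cube([1879, 32, 148]);
translate([172, 325, 273]) cube([32, 1269, 148]);
translate([2129, 325, 273]) cube([32, 1269, 148]);
translate([365, 270, 421]) cube([79, 1379, 18]);
translate([582, 270, 421]) cube([79, 1379, 18]);
translate([799, 270, 421]) cube([79, 1379, 18]);
translate([1016, 270, 421]) cube([79, 1379, 18]);
translate([1233, 270, 421]) cube([79, 1379, 18]);
translate([1450, 270, 421]) cube([79, 1379, 18]);
translate([1667, 270, 421]) cube([79, 1379, 18]);
translate([1884, 270, 421]) cube([79, 1379, 18]);


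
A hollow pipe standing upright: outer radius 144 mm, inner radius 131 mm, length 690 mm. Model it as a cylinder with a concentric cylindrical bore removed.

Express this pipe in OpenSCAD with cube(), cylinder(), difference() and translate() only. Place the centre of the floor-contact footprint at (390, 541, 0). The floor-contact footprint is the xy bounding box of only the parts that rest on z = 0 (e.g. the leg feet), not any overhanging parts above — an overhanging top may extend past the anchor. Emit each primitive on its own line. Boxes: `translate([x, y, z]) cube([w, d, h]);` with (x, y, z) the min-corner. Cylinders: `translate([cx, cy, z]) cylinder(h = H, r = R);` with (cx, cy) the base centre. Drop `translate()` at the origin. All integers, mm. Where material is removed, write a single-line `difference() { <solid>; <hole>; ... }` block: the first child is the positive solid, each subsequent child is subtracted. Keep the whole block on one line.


difference() { translate([390, 541, 0]) cylinder(h = 690, r = 144); translate([390, 541, 0]) cylinder(h = 690, r = 131); }


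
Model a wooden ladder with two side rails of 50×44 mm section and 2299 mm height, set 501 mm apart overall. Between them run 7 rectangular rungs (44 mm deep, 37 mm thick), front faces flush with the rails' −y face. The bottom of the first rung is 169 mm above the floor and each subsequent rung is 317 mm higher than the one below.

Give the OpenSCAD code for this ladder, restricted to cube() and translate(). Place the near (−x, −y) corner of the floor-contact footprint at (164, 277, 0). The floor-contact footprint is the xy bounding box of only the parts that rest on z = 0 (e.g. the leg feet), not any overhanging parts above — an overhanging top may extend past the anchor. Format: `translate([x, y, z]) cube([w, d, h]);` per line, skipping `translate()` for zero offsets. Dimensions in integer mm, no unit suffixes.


translate([164, 277, 0]) cube([50, 44, 2299]);
translate([615, 277, 0]) cube([50, 44, 2299]);
translate([214, 277, 169]) cube([401, 44, 37]);
translate([214, 277, 486]) cube([401, 44, 37]);
translate([214, 277, 803]) cube([401, 44, 37]);
translate([214, 277, 1120]) cube([401, 44, 37]);
translate([214, 277, 1437]) cube([401, 44, 37]);
translate([214, 277, 1754]) cube([401, 44, 37]);
translate([214, 277, 2071]) cube([401, 44, 37]);


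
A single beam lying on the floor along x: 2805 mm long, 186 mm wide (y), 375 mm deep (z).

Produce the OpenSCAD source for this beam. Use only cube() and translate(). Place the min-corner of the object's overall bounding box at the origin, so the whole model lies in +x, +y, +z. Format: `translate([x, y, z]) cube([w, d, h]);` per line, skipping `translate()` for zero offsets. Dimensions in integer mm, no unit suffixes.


cube([2805, 186, 375]);


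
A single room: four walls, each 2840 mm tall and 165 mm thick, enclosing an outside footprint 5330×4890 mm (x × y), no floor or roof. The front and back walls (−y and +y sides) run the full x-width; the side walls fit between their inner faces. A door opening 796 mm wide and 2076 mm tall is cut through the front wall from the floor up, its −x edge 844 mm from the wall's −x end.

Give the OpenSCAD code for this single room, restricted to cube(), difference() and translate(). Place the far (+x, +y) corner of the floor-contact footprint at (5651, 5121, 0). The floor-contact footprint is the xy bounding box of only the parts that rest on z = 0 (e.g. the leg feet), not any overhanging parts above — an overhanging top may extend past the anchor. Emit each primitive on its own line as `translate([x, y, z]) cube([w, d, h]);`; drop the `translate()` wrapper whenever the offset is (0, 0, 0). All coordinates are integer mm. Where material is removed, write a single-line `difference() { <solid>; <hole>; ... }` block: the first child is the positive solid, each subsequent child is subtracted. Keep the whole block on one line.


difference() { translate([321, 231, 0]) cube([5330, 165, 2840]); translate([1165, 231, 0]) cube([796, 165, 2076]); }
translate([321, 4956, 0]) cube([5330, 165, 2840]);
translate([321, 396, 0]) cube([165, 4560, 2840]);
translate([5486, 396, 0]) cube([165, 4560, 2840]);


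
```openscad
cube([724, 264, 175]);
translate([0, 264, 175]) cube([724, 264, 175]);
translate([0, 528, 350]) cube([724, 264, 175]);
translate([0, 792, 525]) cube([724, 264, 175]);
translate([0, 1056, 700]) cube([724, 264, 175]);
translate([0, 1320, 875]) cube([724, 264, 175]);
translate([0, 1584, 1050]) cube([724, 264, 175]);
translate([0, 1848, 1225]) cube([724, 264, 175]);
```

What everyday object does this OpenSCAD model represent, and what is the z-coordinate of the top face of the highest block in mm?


A staircase. The total rise is 1400 mm.

8 identical blocks, each offset up and back from the previous — a staircase. Each step is 175 mm tall and there are 8 of them, so the total rise is 8 × 175 = 1400 mm.


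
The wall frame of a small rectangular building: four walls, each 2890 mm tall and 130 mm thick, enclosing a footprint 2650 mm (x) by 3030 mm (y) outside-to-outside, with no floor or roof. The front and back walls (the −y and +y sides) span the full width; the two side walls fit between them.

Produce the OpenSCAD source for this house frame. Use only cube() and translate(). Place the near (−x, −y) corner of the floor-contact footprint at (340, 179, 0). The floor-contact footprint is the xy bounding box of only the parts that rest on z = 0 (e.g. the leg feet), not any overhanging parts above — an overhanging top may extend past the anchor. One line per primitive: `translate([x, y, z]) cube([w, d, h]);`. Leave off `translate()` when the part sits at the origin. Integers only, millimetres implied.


translate([340, 179, 0]) cube([2650, 130, 2890]);
translate([340, 3079, 0]) cube([2650, 130, 2890]);
translate([340, 309, 0]) cube([130, 2770, 2890]);
translate([2860, 309, 0]) cube([130, 2770, 2890]);


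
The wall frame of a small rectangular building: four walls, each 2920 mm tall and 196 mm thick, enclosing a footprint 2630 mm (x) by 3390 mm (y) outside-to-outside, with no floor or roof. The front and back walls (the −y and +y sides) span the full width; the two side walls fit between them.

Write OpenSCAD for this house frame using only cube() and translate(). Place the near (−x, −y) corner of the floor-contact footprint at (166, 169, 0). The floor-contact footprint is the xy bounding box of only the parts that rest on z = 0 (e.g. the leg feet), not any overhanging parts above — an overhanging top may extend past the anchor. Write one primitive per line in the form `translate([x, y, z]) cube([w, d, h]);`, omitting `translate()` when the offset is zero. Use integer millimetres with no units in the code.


translate([166, 169, 0]) cube([2630, 196, 2920]);
translate([166, 3363, 0]) cube([2630, 196, 2920]);
translate([166, 365, 0]) cube([196, 2998, 2920]);
translate([2600, 365, 0]) cube([196, 2998, 2920]);


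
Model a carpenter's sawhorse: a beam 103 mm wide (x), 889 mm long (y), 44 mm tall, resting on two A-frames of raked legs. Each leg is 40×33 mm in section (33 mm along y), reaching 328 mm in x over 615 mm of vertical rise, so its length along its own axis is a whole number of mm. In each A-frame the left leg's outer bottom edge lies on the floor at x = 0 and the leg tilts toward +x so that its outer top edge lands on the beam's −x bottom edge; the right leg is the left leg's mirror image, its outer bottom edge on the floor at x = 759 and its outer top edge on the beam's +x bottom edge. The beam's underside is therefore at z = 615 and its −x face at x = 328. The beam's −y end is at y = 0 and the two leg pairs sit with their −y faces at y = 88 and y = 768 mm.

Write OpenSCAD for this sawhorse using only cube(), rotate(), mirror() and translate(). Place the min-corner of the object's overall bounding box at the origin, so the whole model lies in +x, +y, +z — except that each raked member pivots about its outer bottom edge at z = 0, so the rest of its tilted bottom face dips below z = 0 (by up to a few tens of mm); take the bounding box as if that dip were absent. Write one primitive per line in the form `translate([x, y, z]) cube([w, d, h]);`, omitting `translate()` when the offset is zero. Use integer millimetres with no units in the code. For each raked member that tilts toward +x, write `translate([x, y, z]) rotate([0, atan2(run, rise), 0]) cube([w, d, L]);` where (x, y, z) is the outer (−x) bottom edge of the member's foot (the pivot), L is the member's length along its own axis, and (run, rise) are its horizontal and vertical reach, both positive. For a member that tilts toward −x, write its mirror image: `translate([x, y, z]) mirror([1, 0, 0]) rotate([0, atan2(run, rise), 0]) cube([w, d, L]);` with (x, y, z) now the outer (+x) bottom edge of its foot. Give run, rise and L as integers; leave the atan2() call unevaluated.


translate([328, 0, 615]) cube([103, 889, 44]);
translate([0, 88, 0]) rotate([0, atan2(328, 615), 0]) cube([40, 33, 697]);
translate([759, 88, 0]) mirror([1, 0, 0]) rotate([0, atan2(328, 615), 0]) cube([40, 33, 697]);
translate([0, 768, 0]) rotate([0, atan2(328, 615), 0]) cube([40, 33, 697]);
translate([759, 768, 0]) mirror([1, 0, 0]) rotate([0, atan2(328, 615), 0]) cube([40, 33, 697]);


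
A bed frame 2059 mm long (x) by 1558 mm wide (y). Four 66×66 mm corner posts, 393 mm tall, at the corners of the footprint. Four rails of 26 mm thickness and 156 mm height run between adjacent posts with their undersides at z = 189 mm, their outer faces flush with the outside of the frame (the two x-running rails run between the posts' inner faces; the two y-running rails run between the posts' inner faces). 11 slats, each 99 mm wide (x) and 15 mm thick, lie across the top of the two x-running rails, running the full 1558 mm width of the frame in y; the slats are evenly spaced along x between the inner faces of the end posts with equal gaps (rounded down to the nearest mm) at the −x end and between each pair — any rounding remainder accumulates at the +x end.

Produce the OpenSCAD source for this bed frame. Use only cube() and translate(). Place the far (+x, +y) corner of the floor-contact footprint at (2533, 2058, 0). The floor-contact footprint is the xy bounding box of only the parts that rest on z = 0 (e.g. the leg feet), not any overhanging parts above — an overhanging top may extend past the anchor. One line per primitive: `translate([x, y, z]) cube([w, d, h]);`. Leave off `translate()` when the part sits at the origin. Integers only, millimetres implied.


translate([474, 500, 0]) cube([66, 66, 393]);
translate([474, 1992, 0]) cube([66, 66, 393]);
translate([2467, 500, 0]) cube([66, 66, 393]);
translate([2467, 1992, 0]) cube([66, 66, 393]);
translate([540, 500, 189]) cube([1927, 26, 156]);
translate([540, 2032, 189]) cube([1927, 26, 156]);
translate([474, 566, 189]) cube([26, 1426, 156]);
translate([2507, 566, 189]) cube([26, 1426, 156]);
translate([609, 500, 345]) cube([99, 1558, 15]);
translate([777, 500, 345]) cube([99, 1558, 15]);
translate([945, 500, 345]) cube([99, 1558, 15]);
translate([1113, 500, 345]) cube([99, 1558, 15]);
translate([1281, 500, 345]) cube([99, 1558, 15]);
translate([1449, 500, 345]) cube([99, 1558, 15]);
translate([1617, 500, 345]) cube([99, 1558, 15]);
translate([1785, 500, 345]) cube([99, 1558, 15]);
translate([1953, 500, 345]) cube([99, 1558, 15]);
translate([2121, 500, 345]) cube([99, 1558, 15]);
translate([2289, 500, 345]) cube([99, 1558, 15]);


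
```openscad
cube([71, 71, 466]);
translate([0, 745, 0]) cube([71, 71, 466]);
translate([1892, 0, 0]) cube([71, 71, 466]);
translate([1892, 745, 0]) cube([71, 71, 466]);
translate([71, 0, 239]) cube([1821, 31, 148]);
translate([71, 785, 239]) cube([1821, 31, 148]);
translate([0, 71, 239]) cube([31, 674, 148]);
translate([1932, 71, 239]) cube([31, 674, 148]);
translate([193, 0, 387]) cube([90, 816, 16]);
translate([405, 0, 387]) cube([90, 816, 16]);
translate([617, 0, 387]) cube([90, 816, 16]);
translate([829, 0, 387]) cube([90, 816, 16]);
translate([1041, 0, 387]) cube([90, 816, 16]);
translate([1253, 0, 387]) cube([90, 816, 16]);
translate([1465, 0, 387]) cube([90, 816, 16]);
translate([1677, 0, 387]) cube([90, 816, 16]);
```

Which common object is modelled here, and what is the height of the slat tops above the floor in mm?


A bed frame. The slat-top height is 403 mm.

Four posts, four rails, and a row of slats — a bed frame. Slats sit on the rails at z = 239 + 148 = 387; with slat thickness 16, the top is 403 mm.


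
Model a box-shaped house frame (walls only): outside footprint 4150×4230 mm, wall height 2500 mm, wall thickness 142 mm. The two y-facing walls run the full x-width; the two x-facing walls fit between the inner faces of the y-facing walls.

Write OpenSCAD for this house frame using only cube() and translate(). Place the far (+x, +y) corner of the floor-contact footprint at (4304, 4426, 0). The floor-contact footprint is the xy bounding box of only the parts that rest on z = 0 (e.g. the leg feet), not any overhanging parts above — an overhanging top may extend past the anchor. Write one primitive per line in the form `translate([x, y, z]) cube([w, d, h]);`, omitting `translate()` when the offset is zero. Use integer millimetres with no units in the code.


translate([154, 196, 0]) cube([4150, 142, 2500]);
translate([154, 4284, 0]) cube([4150, 142, 2500]);
translate([154, 338, 0]) cube([142, 3946, 2500]);
translate([4162, 338, 0]) cube([142, 3946, 2500]);


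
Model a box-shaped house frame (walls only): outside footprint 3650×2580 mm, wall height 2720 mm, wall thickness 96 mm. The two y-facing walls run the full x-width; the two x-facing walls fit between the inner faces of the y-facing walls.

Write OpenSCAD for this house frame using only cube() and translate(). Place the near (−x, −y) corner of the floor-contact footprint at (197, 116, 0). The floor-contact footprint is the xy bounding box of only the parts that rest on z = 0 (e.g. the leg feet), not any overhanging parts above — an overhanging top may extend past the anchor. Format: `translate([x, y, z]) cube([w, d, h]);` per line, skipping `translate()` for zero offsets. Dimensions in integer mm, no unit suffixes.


translate([197, 116, 0]) cube([3650, 96, 2720]);
translate([197, 2600, 0]) cube([3650, 96, 2720]);
translate([197, 212, 0]) cube([96, 2388, 2720]);
translate([3751, 212, 0]) cube([96, 2388, 2720]);


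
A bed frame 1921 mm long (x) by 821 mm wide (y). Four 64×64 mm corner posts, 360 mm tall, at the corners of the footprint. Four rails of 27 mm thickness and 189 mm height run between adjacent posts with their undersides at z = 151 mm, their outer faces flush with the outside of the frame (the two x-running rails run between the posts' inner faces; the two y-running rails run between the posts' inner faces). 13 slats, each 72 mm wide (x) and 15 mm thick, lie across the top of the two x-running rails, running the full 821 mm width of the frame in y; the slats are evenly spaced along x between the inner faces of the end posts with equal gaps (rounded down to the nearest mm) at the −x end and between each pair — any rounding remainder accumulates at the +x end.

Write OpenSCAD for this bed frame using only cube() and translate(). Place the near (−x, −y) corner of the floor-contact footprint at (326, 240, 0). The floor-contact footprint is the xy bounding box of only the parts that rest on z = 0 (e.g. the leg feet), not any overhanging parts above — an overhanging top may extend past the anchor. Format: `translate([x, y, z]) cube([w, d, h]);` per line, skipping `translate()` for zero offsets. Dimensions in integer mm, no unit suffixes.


// slat z = rail_z + rail_h = 151 + 189 = 340
// slat gap = ⌊(1793 − 13·72) / 14⌋ = 61
translate([326, 240, 0]) cube([64, 64, 360]);
translate([326, 997, 0]) cube([64, 64, 360]);
translate([2183, 240, 0]) cube([64, 64, 360]);
translate([2183, 997, 0]) cube([64, 64, 360]);
translate([390, 240, 151]) cube([1793, 27, 189]);
translate([390, 1034, 151]) cube([1793, 27, 189]);
translate([326, 304, 151]) cube([27, 693, 189]);
translate([2220, 304, 151]) cube([27, 693, 189]);
translate([451, 240, 340]) cube([72, 821, 15]);
translate([584, 240, 340]) cube([72, 821, 15]);
translate([717, 240, 340]) cube([72, 821, 15]);
translate([850, 240, 340]) cube([72, 821, 15]);
translate([983, 240, 340]) cube([72, 821, 15]);
translate([1116, 240, 340]) cube([72, 821, 15]);
translate([1249, 240, 340]) cube([72, 821, 15]);
translate([1382, 240, 340]) cube([72, 821, 15]);
translate([1515, 240, 340]) cube([72, 821, 15]);
translate([1648, 240, 340]) cube([72, 821, 15]);
translate([1781, 240, 340]) cube([72, 821, 15]);
translate([1914, 240, 340]) cube([72, 821, 15]);
translate([2047, 240, 340]) cube([72, 821, 15]);


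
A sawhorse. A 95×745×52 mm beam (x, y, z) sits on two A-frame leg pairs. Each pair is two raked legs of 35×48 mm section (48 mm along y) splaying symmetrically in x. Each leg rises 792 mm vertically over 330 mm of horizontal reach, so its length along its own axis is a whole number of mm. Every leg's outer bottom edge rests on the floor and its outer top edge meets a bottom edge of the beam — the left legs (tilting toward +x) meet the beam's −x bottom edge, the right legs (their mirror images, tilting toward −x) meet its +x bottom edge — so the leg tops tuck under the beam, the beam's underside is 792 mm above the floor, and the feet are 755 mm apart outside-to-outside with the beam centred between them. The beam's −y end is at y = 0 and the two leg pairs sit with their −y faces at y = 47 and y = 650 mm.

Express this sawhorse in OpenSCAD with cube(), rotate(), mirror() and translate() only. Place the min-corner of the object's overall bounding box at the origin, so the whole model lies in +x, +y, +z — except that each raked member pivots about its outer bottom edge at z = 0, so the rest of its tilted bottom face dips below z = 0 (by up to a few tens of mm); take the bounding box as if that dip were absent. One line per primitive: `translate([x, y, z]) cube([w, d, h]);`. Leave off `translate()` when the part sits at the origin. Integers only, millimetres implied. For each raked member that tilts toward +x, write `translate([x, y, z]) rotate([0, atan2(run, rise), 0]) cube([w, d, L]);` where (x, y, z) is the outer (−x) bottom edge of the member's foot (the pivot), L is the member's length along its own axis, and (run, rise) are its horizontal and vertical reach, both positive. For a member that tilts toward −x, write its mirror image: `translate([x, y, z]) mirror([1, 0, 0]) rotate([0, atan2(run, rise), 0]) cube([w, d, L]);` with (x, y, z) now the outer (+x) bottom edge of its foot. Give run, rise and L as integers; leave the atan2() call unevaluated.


translate([330, 0, 792]) cube([95, 745, 52]);
translate([0, 47, 0]) rotate([0, atan2(330, 792), 0]) cube([35, 48, 858]);
translate([755, 47, 0]) mirror([1, 0, 0]) rotate([0, atan2(330, 792), 0]) cube([35, 48, 858]);
translate([0, 650, 0]) rotate([0, atan2(330, 792), 0]) cube([35, 48, 858]);
translate([755, 650, 0]) mirror([1, 0, 0]) rotate([0, atan2(330, 792), 0]) cube([35, 48, 858]);


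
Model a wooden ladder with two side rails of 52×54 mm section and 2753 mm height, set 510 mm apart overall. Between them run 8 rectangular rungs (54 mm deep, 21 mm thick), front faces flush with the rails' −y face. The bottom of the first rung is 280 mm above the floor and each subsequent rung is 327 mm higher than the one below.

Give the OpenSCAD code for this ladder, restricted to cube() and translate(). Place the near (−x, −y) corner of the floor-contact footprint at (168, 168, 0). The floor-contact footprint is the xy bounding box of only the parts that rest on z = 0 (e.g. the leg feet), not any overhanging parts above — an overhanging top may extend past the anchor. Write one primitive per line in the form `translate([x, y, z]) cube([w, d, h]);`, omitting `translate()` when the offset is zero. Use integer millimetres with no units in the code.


translate([168, 168, 0]) cube([52, 54, 2753]);
translate([626, 168, 0]) cube([52, 54, 2753]);
translate([220, 168, 280]) cube([406, 54, 21]);
translate([220, 168, 607]) cube([406, 54, 21]);
translate([220, 168, 934]) cube([406, 54, 21]);
translate([220, 168, 1261]) cube([406, 54, 21]);
translate([220, 168, 1588]) cube([406, 54, 21]);
translate([220, 168, 1915]) cube([406, 54, 21]);
translate([220, 168, 2242]) cube([406, 54, 21]);
translate([220, 168, 2569]) cube([406, 54, 21]);


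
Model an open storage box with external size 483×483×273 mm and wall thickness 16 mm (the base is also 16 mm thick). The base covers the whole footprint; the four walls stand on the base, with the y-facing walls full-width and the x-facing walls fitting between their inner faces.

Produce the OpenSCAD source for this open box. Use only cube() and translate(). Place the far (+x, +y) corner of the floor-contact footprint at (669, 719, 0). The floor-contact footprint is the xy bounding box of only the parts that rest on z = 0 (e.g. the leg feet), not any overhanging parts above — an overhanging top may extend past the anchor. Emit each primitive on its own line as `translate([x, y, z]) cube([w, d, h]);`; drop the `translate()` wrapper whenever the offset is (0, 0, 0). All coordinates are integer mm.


translate([186, 236, 0]) cube([483, 483, 16]);
translate([186, 236, 16]) cube([483, 16, 257]);
translate([186, 703, 16]) cube([483, 16, 257]);
translate([186, 252, 16]) cube([16, 451, 257]);
translate([653, 252, 16]) cube([16, 451, 257]);


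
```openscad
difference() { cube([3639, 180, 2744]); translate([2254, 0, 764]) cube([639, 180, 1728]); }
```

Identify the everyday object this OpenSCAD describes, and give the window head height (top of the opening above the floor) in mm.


A wall with a window opening. The window head height is 2492 mm.

A wall with a rectangular opening subtracted — a window. Sill at z = 764, opening 1728 mm tall, so the head is at 764 + 1728 = 2492 mm.


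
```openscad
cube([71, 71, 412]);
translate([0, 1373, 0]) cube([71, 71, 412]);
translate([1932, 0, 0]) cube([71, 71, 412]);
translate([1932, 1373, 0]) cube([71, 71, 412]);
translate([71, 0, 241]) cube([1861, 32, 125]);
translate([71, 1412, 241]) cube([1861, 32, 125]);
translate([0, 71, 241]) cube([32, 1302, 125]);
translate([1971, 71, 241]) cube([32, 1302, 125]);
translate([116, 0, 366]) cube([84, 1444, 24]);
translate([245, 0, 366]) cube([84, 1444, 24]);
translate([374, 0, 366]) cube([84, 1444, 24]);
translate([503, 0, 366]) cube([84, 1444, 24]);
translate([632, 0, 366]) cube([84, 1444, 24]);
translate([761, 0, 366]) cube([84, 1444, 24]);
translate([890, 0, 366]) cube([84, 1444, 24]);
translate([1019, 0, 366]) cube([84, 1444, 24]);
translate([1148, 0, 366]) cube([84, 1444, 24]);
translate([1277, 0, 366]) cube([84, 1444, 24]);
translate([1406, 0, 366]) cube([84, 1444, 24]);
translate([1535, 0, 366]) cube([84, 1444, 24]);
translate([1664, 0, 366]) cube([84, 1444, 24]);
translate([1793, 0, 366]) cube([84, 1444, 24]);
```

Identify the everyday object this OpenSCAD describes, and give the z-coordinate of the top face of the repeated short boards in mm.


A bed frame. The slat-top height is 390 mm.

Four posts, four rails, and a row of slats — a bed frame. Slats sit on the rails at z = 241 + 125 = 366; with slat thickness 24, the top is 390 mm.
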